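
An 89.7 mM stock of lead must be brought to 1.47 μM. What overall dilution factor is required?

Factor = C₀/C_target = 89.7 mM / 1.47 μM = 6.10 × 10⁴.

6.10 × 10⁴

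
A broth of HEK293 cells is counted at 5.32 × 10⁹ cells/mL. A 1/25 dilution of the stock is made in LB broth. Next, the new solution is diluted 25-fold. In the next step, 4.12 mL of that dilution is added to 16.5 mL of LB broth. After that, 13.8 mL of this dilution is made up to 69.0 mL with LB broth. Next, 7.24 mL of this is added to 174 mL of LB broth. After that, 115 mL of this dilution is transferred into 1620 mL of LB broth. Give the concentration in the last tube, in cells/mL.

Overall dilution factor = 25 × 25 × 5.005 × 5 × 25.03 × 15.09 = 5.91 × 10⁶.
5.32 × 10⁹ cells/mL / 5.91 × 10⁶ = 901 cells/mL.

901 cells/mL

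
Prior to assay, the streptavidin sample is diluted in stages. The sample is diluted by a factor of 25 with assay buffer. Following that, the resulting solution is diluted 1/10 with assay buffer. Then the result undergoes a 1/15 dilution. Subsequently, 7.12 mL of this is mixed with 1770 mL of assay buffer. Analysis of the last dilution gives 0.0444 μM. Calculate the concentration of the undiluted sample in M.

0.0416 M

Overall dilution factor = 25 × 10 × 15 × 249.6 = 9.36 × 10⁵.
Original = 0.0444 μM × 9.36 × 10⁵ = 4.16 × 10⁴ μM = 0.0416 M.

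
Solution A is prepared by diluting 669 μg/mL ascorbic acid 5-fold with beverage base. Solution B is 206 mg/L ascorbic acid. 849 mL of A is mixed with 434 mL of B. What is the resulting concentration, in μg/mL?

158 μg/mL

C_A = 669 μg/mL / 5 = 134 μg/mL.
C_B = 206 mg/L = 206 μg/mL.
C_mix = (C_A·V_A + C_B·V_B)/(V_A + V_B) = (134×849 + 206×434) / 1283 = 158 μg/mL.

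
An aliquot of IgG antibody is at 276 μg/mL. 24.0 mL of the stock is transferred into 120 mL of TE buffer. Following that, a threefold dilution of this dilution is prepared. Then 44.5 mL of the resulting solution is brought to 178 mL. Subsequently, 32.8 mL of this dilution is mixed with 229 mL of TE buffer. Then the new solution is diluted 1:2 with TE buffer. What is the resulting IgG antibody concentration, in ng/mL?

240 ng/mL

Overall dilution factor = 6 × 3 × 4 × 7.982 × 2 = 1149.
276 μg/mL / 1149 = 0.240 μg/mL = 240 ng/mL.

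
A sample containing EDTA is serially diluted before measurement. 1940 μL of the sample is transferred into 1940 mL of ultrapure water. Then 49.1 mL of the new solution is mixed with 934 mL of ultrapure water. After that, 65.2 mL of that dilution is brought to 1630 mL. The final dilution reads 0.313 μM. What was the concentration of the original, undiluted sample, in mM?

Overall dilution factor = 1001 × 20.02 × 25 = 5.01 × 10⁵.
Original = 0.313 μM × 5.01 × 10⁵ = 1.57 × 10⁵ μM = 157 mM.

157 mM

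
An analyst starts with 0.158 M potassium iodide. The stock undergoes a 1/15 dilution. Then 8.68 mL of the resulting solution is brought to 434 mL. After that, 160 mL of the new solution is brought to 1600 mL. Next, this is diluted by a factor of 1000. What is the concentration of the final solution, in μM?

Overall dilution factor = 15 × 50 × 10 × 1000 = 7.50 × 10⁶.
0.158 M / 7.50 × 10⁶ = 2.11 × 10⁻⁸ M = 0.0211 μM.

0.0211 μM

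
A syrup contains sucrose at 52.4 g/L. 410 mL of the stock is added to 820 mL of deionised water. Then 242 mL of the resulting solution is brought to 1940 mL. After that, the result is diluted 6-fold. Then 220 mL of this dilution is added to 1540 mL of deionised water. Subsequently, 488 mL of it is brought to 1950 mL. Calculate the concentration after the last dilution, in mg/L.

11.4 mg/L

Overall dilution factor = 3 × 8.017 × 6 × 8 × 3.996 = 4613.
52.4 g/L / 4613 = 0.0114 g/L = 11.4 mg/L.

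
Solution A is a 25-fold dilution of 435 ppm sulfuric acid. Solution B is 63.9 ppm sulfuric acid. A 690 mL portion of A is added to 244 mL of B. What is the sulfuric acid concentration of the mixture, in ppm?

C_A = 435 ppm / 25 = 17.4 ppm.
C_mix = (C_A·V_A + C_B·V_B)/(V_A + V_B) = (17.4×690 + 63.9×244) / 934.0 = 29.5 ppm.

29.5 ppm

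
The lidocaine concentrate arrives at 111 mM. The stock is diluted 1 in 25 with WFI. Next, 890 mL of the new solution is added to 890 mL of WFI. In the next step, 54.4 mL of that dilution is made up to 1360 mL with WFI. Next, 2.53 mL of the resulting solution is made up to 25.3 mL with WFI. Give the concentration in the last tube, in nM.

Overall dilution factor = 25 × 2 × 25 × 10 = 1.25 × 10⁴.
111 mM / 1.25 × 10⁴ = 8.88 × 10⁻³ mM = 8880 nM.

8880 nM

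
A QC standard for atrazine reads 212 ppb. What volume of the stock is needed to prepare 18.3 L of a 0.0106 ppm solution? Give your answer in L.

0.0106 ppm = 10.6 ppb.
V₁ = C₂V₂/C₁ = 10.6 × 18.3 / 212 = 0.915 L.

0.915 L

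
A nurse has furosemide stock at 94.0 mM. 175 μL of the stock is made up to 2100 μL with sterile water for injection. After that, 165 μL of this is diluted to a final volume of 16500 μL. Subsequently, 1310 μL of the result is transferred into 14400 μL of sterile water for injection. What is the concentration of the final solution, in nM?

Overall dilution factor = 12 × 100 × 11.99 = 1.44 × 10⁴.
94.0 mM / 1.44 × 10⁴ = 6.53 × 10⁻³ mM = 6530 nM.

6530 nM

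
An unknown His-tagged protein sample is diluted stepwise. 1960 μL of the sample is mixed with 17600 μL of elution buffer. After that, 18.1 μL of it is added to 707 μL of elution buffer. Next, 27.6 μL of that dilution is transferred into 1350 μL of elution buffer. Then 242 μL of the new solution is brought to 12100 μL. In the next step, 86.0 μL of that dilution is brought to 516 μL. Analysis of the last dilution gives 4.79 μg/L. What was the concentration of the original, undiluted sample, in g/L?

28.7 g/L

Overall dilution factor = 9.980 × 40.06 × 49.91 × 50 × 6 = 5.99 × 10⁶.
Original = 4.79 μg/L × 5.99 × 10⁶ = 2.87 × 10⁷ μg/L = 28.7 g/L.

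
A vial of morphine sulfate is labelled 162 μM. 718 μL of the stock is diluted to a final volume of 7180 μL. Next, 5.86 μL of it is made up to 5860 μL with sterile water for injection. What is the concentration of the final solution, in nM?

Overall dilution factor = 10 × 1000 = 1.00 × 10⁴.
162 μM / 1.00 × 10⁴ = 0.0162 μM = 16.2 nM.

16.2 nM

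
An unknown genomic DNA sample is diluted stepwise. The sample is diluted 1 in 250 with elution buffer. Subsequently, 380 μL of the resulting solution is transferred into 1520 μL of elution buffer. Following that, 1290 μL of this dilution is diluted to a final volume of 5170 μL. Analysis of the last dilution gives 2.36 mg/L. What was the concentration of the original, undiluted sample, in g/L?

11.8 g/L

Overall dilution factor = 250 × 5 × 4.008 = 5010.
Original = 2.36 mg/L × 5010 = 1.18 × 10⁴ mg/L = 11.8 g/L.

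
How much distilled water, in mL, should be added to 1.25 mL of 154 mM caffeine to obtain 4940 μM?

37.7 mL

4940 μM = 4.94 mM.
V₂ = C₁V₁/C₂ = 154 × 1.25 / 4.94 = 39.0 mL.
Diluent to add = V₂ − V₁ = 39.0 − 1.25 = 37.7 mL.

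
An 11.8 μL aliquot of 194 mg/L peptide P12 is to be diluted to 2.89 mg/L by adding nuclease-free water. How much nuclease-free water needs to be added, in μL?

780 μL

V₂ = C₁V₁/C₂ = 194 × 11.8 / 2.89 = 792 μL.
Diluent to add = V₂ − V₁ = 792 − 11.8 = 780 μL.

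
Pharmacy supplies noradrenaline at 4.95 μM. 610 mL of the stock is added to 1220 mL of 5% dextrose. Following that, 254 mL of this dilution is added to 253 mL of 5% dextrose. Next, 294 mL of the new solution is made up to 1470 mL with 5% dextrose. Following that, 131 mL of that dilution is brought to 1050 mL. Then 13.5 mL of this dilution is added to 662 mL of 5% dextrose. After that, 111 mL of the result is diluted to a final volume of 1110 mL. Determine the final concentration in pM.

41.2 pM

Overall dilution factor = 3 × 1.996 × 5 × 8.015 × 50.04 × 10 = 1.20 × 10⁵.
4.95 μM / 1.20 × 10⁵ = 4.12 × 10⁻⁵ μM = 41.2 pM.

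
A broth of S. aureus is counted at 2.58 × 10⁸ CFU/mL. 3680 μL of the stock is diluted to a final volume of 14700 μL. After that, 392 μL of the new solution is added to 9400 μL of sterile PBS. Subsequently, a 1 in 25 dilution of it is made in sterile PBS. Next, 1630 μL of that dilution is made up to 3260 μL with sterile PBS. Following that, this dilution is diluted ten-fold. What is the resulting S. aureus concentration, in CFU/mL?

Overall dilution factor = 3.995 × 24.98 × 25 × 2 × 10 = 4.99 × 10⁴.
2.58 × 10⁸ CFU/mL / 4.99 × 10⁴ = 5170 CFU/mL.

5170 CFU/mL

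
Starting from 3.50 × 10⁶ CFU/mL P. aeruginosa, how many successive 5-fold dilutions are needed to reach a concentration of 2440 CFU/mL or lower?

Need 5ⁿ ≥ 1434, so n ≥ log(1434)/log(5) = 4.52.
Minimum whole steps: n = 5.

5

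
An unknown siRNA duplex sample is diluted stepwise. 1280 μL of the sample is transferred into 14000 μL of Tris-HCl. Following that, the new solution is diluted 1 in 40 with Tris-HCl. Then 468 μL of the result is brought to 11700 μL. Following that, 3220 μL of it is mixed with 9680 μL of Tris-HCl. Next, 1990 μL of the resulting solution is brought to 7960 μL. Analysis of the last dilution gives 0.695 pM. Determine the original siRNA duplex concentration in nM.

133 nM

Overall dilution factor = 11.94 × 40 × 25 × 4.006 × 4 = 1.91 × 10⁵.
Original = 0.695 pM × 1.91 × 10⁵ = 1.33 × 10⁵ pM = 133 nM.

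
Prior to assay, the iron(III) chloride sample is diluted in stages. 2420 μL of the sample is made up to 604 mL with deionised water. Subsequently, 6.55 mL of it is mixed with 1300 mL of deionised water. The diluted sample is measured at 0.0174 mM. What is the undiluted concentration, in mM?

Overall dilution factor = 249.6 × 199.5 = 4.98 × 10⁴.
Original = 0.0174 mM × 4.98 × 10⁴ = 866 mM.

866 mM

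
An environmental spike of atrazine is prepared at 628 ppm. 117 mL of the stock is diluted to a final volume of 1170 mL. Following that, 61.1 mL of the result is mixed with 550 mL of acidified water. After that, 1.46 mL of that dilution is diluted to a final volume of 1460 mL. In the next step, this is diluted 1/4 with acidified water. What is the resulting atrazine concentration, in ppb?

1.57 ppb

Overall dilution factor = 10 × 10.00 × 1000 × 4 = 4.00 × 10⁵.
628 ppm / 4.00 × 10⁵ = 1.57 × 10⁻³ ppm = 1.57 ppb.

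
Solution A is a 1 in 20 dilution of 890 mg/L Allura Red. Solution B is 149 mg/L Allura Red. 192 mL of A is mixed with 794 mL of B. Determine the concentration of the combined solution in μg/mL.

C_A = 890 mg/L / 20 = 44.5 mg/L.
C_mix = (C_A·V_A + C_B·V_B)/(V_A + V_B) = (44.5×192 + 149×794) / 986.0 = 129 mg/L = 129 μg/mL.

129 μg/mL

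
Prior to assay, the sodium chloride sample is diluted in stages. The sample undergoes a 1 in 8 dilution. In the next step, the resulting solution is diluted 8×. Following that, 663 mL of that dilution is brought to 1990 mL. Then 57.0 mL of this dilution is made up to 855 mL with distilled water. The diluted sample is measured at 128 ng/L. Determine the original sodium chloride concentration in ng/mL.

Overall dilution factor = 8 × 8 × 3.002 × 15 = 2881.
Original = 128 ng/L × 2881 = 3.69 × 10⁵ ng/L = 369 ng/mL.

369 ng/mL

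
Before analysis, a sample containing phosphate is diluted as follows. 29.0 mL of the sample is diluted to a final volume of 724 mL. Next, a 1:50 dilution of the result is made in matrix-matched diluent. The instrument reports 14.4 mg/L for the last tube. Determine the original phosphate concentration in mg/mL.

18.0 mg/mL

Overall dilution factor = 24.97 × 50 = 1248.
Original = 14.4 mg/L × 1248 = 1.80 × 10⁴ mg/L = 18.0 mg/mL.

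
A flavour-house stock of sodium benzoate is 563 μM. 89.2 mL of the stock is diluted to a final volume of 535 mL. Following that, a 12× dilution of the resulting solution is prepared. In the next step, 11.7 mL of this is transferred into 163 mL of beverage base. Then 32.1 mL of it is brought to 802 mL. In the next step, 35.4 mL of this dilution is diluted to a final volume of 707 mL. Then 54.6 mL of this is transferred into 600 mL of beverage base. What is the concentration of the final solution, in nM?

Overall dilution factor = 5.998 × 12 × 14.93 × 24.98 × 19.97 × 11.99 = 6.43 × 10⁶.
563 μM / 6.43 × 10⁶ = 8.76 × 10⁻⁵ μM = 0.0876 nM.

0.0876 nM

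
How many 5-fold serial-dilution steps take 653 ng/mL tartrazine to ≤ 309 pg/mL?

Need 5ⁿ ≥ 2113, so n ≥ log(2113)/log(5) = 4.76.
Minimum whole steps: n = 5.

5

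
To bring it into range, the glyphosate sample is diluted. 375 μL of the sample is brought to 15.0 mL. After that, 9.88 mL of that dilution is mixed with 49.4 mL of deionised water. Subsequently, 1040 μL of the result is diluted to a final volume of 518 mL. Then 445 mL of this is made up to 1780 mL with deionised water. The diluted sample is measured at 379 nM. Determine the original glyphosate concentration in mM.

Overall dilution factor = 40 × 6 × 498.1 × 4 = 4.78 × 10⁵.
Original = 379 nM × 4.78 × 10⁵ = 1.81 × 10⁸ nM = 181 mM.

181 mM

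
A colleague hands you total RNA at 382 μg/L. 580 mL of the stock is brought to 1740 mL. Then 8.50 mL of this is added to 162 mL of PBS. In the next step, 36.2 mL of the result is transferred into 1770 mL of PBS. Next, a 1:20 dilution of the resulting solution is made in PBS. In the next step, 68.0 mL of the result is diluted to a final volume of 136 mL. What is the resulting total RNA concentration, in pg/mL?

Overall dilution factor = 3 × 20.06 × 49.90 × 20 × 2 = 1.20 × 10⁵.
382 μg/L / 1.20 × 10⁵ = 3.18 × 10⁻³ μg/L = 3.18 pg/mL.

3.18 pg/mL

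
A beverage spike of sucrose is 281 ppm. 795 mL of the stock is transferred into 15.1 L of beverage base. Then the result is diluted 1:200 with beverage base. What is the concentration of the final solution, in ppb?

70.3 ppb

Overall dilution factor = 19.99 × 200 = 3999.
281 ppm / 3999 = 0.0703 ppm = 70.3 ppb.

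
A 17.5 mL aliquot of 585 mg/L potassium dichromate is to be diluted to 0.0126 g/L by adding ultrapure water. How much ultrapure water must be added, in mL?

795 mL

0.0126 g/L = 12.6 mg/L.
V₂ = C₁V₁/C₂ = 585 × 17.5 / 12.6 = 812 mL.
Diluent to add = V₂ − V₁ = 812 − 17.5 = 795 mL.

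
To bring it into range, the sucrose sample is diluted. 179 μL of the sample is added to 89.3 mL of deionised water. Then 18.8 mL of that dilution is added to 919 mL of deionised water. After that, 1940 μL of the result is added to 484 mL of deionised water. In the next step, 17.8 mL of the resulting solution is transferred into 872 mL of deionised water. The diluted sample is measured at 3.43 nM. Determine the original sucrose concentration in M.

Overall dilution factor = 499.9 × 49.88 × 250.5 × 49.99 = 3.12 × 10⁸.
Original = 3.43 nM × 3.12 × 10⁸ = 1.07 × 10⁹ nM = 1.07 M.

1.07 M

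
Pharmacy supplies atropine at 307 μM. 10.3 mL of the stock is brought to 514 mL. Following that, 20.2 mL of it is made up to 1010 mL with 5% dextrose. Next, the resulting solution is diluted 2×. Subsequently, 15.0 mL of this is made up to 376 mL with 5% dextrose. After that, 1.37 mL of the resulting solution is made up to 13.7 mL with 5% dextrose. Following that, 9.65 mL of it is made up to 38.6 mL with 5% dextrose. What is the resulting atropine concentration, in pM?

Overall dilution factor = 49.90 × 50 × 2 × 25.07 × 10 × 4 = 5.00 × 10⁶.
307 μM / 5.00 × 10⁶ = 6.14 × 10⁻⁵ μM = 61.4 pM.

61.4 pM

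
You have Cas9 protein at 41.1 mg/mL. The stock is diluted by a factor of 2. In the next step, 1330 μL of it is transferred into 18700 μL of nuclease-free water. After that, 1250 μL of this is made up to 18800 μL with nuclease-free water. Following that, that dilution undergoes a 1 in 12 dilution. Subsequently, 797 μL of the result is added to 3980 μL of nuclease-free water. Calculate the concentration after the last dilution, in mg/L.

Overall dilution factor = 2 × 15.06 × 15.04 × 12 × 5.994 = 3.26 × 10⁴.
41.1 mg/mL / 3.26 × 10⁴ = 1.26 × 10⁻³ mg/mL = 1.26 mg/L.

1.26 mg/L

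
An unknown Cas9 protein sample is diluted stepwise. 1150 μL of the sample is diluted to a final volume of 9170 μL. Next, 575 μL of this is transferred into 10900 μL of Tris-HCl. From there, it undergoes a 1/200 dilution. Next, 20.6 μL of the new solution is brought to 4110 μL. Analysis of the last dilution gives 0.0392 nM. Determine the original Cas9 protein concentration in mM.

Overall dilution factor = 7.974 × 19.96 × 200 × 199.5 = 6.35 × 10⁶.
Original = 0.0392 nM × 6.35 × 10⁶ = 2.49 × 10⁵ nM = 0.249 mM.

0.249 mM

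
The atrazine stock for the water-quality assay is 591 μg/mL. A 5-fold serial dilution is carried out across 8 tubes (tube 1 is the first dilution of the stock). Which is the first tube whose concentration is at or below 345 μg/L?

Tube n has concentration 591 μg/mL / 5ⁿ.
Need 5ⁿ ≥ 591 μg/mL / 345 μg/L = 1713, so n ≥ 4.63.
First such tube: n = 5.

tube 5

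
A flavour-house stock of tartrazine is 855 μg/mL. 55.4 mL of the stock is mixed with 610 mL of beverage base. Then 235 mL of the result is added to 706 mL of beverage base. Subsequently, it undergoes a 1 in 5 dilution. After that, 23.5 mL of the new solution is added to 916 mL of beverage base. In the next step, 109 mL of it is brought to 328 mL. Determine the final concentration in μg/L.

29.6 μg/L

Overall dilution factor = 12.01 × 4.004 × 5 × 39.98 × 3.009 = 2.89 × 10⁴.
855 μg/mL / 2.89 × 10⁴ = 0.0296 μg/mL = 29.6 μg/L.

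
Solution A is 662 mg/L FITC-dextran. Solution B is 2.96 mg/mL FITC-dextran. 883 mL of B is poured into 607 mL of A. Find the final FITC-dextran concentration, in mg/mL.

2.02 mg/mL

C_B = 2.96 mg/mL = 2960 mg/L.
C_mix = (C_A·V_A + C_B·V_B)/(V_A + V_B) = (662×607 + 2960×883) / 1490 = 2024 mg/L = 2.02 mg/mL.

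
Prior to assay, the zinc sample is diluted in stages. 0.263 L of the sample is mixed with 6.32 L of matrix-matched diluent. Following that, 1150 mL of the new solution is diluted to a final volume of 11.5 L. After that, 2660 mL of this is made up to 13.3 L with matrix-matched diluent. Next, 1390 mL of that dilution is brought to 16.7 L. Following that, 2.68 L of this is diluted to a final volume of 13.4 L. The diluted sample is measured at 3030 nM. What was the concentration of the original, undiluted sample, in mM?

Overall dilution factor = 25.03 × 10 × 5 × 12.01 × 5 = 7.52 × 10⁴.
Original = 3030 nM × 7.52 × 10⁴ = 2.28 × 10⁸ nM = 228 mM.

228 mM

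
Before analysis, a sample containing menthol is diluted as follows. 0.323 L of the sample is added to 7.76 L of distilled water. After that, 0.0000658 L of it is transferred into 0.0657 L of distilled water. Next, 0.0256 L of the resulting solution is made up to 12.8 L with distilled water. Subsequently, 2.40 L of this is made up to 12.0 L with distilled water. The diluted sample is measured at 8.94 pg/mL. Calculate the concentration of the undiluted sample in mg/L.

Overall dilution factor = 25.02 × 999.5 × 500 × 5 = 6.25 × 10⁷.
Original = 8.94 pg/mL × 6.25 × 10⁷ = 5.59 × 10⁸ pg/mL = 559 mg/L.

559 mg/L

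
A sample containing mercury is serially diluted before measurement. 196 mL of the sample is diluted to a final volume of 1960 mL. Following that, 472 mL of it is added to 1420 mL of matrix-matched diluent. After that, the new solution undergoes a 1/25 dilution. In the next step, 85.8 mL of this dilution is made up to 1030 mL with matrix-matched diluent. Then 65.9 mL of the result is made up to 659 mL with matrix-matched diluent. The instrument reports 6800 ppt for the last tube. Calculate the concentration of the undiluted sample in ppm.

818 ppm

Overall dilution factor = 10 × 4.008 × 25 × 12.00 × 10 = 1.20 × 10⁵.
Original = 6800 ppt × 1.20 × 10⁵ = 8.18 × 10⁸ ppt = 818 ppm.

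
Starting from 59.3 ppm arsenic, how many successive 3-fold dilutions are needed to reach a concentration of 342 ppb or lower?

5

Need 3ⁿ ≥ 173, so n ≥ log(173)/log(3) = 4.69.
Minimum whole steps: n = 5.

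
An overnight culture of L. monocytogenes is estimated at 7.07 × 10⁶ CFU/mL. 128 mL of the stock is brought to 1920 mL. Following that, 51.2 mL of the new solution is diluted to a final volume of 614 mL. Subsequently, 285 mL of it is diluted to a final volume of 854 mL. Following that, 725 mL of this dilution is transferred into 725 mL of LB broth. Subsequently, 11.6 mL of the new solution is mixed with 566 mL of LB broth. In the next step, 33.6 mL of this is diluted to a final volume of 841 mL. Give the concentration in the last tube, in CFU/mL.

Overall dilution factor = 15 × 11.99 × 2.996 × 2 × 49.79 × 25.03 = 1.34 × 10⁶.
7.07 × 10⁶ CFU/mL / 1.34 × 10⁶ = 5.26 CFU/mL.

5.26 CFU/mL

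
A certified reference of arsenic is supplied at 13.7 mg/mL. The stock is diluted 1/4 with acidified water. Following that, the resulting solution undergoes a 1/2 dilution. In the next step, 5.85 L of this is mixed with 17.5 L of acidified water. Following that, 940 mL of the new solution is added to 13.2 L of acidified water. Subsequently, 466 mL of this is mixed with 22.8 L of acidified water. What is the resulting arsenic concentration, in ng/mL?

571 ng/mL

Overall dilution factor = 4 × 2 × 3.991 × 15.04 × 49.93 = 2.40 × 10⁴.
13.7 mg/mL / 2.40 × 10⁴ = 5.71 × 10⁻⁴ mg/mL = 571 ng/mL.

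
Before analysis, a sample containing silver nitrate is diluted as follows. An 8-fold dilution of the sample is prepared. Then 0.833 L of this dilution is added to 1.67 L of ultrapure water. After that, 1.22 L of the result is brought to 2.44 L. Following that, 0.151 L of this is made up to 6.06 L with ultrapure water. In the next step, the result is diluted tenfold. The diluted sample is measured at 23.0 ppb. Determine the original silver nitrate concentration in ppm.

444 ppm

Overall dilution factor = 8 × 3.005 × 2 × 40.13 × 10 = 1.93 × 10⁴.
Original = 23.0 ppb × 1.93 × 10⁴ = 4.44 × 10⁵ ppb = 444 ppm.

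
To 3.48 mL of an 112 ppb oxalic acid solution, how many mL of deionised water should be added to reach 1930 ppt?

1930 ppt = 1.93 ppb.
V₂ = C₁V₁/C₂ = 112 × 3.48 / 1.93 = 202 mL.
Diluent to add = V₂ − V₁ = 202 − 3.48 = 198 mL.

198 mL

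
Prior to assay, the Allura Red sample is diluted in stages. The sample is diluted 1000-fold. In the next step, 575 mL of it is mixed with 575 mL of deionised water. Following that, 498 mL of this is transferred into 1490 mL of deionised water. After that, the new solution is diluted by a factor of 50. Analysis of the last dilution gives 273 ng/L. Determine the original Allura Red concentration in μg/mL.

109 μg/mL

Overall dilution factor = 1000 × 2 × 3.992 × 50 = 3.99 × 10⁵.
Original = 273 ng/L × 3.99 × 10⁵ = 1.09 × 10⁸ ng/L = 109 μg/mL.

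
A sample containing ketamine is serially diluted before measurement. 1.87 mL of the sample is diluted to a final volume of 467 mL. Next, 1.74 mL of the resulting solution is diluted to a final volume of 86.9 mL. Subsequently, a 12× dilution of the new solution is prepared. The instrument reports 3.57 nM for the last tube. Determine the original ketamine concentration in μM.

534 μM

Overall dilution factor = 249.7 × 49.94 × 12 = 1.50 × 10⁵.
Original = 3.57 nM × 1.50 × 10⁵ = 5.34 × 10⁵ nM = 534 μM.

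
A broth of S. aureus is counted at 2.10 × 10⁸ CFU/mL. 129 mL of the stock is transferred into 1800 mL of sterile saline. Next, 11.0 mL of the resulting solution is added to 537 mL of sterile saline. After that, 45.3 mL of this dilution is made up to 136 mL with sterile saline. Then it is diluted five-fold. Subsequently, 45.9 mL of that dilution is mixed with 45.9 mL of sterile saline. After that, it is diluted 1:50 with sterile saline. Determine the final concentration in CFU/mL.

188 CFU/mL

Overall dilution factor = 14.95 × 49.82 × 3.002 × 5 × 2 × 50 = 1.12 × 10⁶.
2.10 × 10⁸ CFU/mL / 1.12 × 10⁶ = 188 CFU/mL.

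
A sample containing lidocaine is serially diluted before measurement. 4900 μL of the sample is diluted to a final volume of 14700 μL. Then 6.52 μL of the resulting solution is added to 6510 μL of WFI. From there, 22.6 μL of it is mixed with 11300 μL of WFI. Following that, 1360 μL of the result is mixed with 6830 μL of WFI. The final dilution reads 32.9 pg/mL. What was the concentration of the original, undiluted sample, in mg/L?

298 mg/L

Overall dilution factor = 3 × 999.5 × 501 × 6.022 = 9.05 × 10⁶.
Original = 32.9 pg/mL × 9.05 × 10⁶ = 2.98 × 10⁸ pg/mL = 298 mg/L.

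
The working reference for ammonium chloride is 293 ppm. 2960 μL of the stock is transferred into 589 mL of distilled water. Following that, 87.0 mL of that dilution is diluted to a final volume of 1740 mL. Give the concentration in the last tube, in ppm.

Overall dilution factor = 200.0 × 20 = 4000.
293 ppm / 4000 = 0.0733 ppm.

0.0733 ppm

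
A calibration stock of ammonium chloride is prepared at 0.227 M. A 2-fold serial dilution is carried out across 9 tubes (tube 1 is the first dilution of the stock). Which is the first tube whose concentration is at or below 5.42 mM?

tube 6

Tube n has concentration 0.227 M / 2ⁿ.
Need 2ⁿ ≥ 0.227 M / 5.42 mM = 41.9, so n ≥ 5.39.
First such tube: n = 6.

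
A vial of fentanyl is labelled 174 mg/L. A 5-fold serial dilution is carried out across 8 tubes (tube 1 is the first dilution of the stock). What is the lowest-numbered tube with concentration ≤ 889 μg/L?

tube 4

Tube n has concentration 174 mg/L / 5ⁿ.
Need 5ⁿ ≥ 174 mg/L / 889 μg/L = 196, so n ≥ 3.28.
First such tube: n = 4.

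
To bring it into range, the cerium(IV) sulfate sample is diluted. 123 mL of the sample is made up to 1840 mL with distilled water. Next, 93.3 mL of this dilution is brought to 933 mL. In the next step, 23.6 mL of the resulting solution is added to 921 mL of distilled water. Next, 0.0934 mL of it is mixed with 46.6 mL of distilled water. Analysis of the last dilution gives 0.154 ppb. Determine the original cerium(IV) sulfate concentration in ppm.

461 ppm

Overall dilution factor = 14.96 × 10 × 40.03 × 499.9 = 2.99 × 10⁶.
Original = 0.154 ppb × 2.99 × 10⁶ = 4.61 × 10⁵ ppb = 461 ppm.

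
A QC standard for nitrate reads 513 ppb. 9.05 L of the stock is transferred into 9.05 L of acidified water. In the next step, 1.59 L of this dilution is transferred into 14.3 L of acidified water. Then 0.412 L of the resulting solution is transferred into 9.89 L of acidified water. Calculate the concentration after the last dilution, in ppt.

Overall dilution factor = 2 × 9.994 × 25.00 = 500.
513 ppb / 500 = 1.03 ppb = 1030 ppt.

1030 ppt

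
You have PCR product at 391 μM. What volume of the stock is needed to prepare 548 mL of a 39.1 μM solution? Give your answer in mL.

54.8 mL

V₁ = C₂V₂/C₁ = 39.1 × 548 / 391 = 54.8 mL.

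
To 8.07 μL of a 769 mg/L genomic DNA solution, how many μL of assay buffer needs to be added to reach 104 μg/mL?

104 μg/mL = 104 mg/L.
V₂ = C₁V₁/C₂ = 769 × 8.07 / 104 = 59.7 μL.
Diluent to add = V₂ − V₁ = 59.7 − 8.07 = 51.6 μL.

51.6 μL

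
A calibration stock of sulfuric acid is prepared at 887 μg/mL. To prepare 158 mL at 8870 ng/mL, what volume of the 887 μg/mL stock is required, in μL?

1580 μL

8870 ng/mL = 8.87 μg/mL.
V₁ = C₂V₂/C₁ = 8.87 × 158 / 887 = 1.58 mL = 1580 μL.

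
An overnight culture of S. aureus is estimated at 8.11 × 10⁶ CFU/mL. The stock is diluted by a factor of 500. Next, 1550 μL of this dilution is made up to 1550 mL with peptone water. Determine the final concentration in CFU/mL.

Overall dilution factor = 500 × 1000 = 5.00 × 10⁵.
8.11 × 10⁶ CFU/mL / 5.00 × 10⁵ = 16.2 CFU/mL.

16.2 CFU/mL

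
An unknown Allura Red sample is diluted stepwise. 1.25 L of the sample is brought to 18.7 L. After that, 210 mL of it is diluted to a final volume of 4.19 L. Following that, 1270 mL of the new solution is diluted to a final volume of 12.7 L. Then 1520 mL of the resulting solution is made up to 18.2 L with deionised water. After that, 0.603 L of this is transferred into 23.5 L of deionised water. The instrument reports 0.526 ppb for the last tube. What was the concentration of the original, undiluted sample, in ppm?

Overall dilution factor = 14.96 × 19.95 × 10 × 11.97 × 39.97 = 1.43 × 10⁶.
Original = 0.526 ppb × 1.43 × 10⁶ = 7.51 × 10⁵ ppb = 751 ppm.

751 ppm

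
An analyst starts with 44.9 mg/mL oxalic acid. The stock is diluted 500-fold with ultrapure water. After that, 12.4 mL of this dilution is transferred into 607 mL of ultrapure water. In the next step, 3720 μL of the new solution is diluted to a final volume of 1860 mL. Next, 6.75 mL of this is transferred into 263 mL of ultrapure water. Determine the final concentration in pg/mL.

90.0 pg/mL

Overall dilution factor = 500 × 49.95 × 500 × 39.96 = 4.99 × 10⁸.
44.9 mg/mL / 4.99 × 10⁸ = 9.00 × 10⁻⁸ mg/mL = 90.0 pg/mL.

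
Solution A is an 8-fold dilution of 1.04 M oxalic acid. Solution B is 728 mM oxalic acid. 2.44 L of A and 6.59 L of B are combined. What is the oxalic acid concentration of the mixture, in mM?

C_A = 1.04 M / 8 = 0.130 M.
C_B = 728 mM = 0.728 M.
C_mix = (C_A·V_A + C_B·V_B)/(V_A + V_B) = (0.130×2.44 + 0.728×6.59) / 9.030 = 0.566 M = 566 mM.

566 mM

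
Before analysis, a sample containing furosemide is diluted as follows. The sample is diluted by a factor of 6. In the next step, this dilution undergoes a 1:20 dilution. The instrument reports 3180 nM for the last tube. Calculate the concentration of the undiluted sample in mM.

0.382 mM

Overall dilution factor = 6 × 20 = 120.
Original = 3180 nM × 120 = 3.82 × 10⁵ nM = 0.382 mM.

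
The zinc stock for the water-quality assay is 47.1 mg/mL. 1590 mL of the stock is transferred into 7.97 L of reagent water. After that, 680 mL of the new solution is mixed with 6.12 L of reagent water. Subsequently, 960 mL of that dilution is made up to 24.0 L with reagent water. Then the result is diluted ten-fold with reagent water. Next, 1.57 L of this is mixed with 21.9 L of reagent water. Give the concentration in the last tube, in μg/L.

210 μg/L

Overall dilution factor = 6.013 × 10 × 25 × 10 × 14.95 = 2.25 × 10⁵.
47.1 mg/mL / 2.25 × 10⁵ = 2.10 × 10⁻⁴ mg/mL = 210 μg/L.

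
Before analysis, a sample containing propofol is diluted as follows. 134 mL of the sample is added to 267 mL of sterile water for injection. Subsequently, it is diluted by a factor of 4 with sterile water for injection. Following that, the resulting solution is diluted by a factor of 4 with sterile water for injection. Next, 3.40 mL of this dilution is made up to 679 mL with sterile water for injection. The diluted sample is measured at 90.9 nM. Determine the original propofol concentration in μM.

869 μM

Overall dilution factor = 2.993 × 4 × 4 × 199.7 = 9562.
Original = 90.9 nM × 9562 = 8.69 × 10⁵ nM = 869 μM.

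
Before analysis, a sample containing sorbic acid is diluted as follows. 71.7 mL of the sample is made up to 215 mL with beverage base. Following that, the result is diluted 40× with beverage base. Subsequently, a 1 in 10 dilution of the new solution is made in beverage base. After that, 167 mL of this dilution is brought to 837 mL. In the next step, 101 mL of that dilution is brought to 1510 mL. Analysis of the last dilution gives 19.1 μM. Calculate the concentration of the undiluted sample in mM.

1720 mM

Overall dilution factor = 2.999 × 40 × 10 × 5.012 × 14.95 = 8.99 × 10⁴.
Original = 19.1 μM × 8.99 × 10⁴ = 1.72 × 10⁶ μM = 1720 mM.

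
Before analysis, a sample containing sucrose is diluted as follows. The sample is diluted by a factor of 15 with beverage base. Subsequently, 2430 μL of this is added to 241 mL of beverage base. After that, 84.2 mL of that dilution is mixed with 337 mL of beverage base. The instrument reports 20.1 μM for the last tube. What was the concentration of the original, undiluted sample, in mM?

151 mM

Overall dilution factor = 15 × 100.2 × 5.002 = 7517.
Original = 20.1 μM × 7517 = 1.51 × 10⁵ μM = 151 mM.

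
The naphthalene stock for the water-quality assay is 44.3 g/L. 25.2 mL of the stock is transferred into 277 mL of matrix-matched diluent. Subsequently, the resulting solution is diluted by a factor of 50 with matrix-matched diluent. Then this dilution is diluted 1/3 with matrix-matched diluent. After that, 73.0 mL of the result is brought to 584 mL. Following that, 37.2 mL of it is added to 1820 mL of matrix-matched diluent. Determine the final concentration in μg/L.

Overall dilution factor = 11.99 × 50 × 3 × 8 × 49.92 = 7.18 × 10⁵.
44.3 g/L / 7.18 × 10⁵ = 6.17 × 10⁻⁵ g/L = 61.7 μg/L.

61.7 μg/L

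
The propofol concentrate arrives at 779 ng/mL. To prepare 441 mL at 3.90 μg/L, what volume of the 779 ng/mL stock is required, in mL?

3.90 μg/L = 3.90 ng/mL.
V₁ = C₂V₂/C₁ = 3.90 × 441 / 779 = 2.21 mL.

2.21 mL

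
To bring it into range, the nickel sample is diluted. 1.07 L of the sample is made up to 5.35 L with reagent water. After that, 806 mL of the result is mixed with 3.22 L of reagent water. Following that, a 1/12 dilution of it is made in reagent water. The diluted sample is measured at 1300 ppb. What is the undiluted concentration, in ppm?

Overall dilution factor = 5 × 4.995 × 12 = 300.
Original = 1300 ppb × 300 = 3.90 × 10⁵ ppb = 390 ppm.

390 ppm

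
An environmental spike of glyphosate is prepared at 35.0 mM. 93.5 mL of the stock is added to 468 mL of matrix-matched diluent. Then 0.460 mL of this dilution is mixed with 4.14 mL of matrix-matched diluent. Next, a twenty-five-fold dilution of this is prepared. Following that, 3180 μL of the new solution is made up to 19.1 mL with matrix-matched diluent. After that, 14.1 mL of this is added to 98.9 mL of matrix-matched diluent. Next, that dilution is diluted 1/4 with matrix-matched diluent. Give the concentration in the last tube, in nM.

Overall dilution factor = 6.005 × 10 × 25 × 6.006 × 8.014 × 4 = 2.89 × 10⁵.
35.0 mM / 2.89 × 10⁵ = 1.21 × 10⁻⁴ mM = 121 nM.

121 nM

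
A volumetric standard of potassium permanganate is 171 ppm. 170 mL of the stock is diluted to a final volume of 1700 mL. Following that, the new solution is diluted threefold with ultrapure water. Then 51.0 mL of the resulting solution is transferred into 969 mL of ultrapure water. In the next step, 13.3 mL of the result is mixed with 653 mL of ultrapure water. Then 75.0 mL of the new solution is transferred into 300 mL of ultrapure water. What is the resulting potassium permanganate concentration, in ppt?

1140 ppt

Overall dilution factor = 10 × 3 × 20 × 50.10 × 5 = 1.50 × 10⁵.
171 ppm / 1.50 × 10⁵ = 1.14 × 10⁻³ ppm = 1140 ppt.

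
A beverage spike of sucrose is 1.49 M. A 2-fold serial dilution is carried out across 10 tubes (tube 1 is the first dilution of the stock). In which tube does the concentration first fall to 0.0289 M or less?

tube 6

Tube n has concentration 1.49 M / 2ⁿ.
Need 2ⁿ ≥ 1.49 M / 0.0289 M = 51.6, so n ≥ 5.69.
First such tube: n = 6.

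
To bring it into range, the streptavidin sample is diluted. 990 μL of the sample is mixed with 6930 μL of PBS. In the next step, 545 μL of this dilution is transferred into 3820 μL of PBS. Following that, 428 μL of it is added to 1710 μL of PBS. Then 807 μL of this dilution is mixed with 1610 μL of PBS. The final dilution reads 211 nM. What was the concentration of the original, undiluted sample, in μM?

202 μM

Overall dilution factor = 8 × 8.009 × 4.995 × 2.995 = 959.
Original = 211 nM × 959 = 2.02 × 10⁵ nM = 202 μM.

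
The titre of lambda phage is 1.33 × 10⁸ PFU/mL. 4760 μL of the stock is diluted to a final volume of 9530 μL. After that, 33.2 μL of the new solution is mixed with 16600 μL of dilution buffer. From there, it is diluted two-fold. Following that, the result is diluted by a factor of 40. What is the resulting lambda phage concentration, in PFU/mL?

1660 PFU/mL

Overall dilution factor = 2.002 × 501 × 2 × 40 = 8.02 × 10⁴.
1.33 × 10⁸ PFU/mL / 8.02 × 10⁴ = 1660 PFU/mL.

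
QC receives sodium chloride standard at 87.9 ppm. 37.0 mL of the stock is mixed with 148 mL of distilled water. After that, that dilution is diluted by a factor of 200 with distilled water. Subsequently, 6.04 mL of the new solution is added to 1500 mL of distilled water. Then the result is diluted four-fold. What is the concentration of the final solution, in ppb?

0.0881 ppb

Overall dilution factor = 5 × 200 × 249.3 × 4 = 9.97 × 10⁵.
87.9 ppm / 9.97 × 10⁵ = 8.81 × 10⁻⁵ ppm = 0.0881 ppb.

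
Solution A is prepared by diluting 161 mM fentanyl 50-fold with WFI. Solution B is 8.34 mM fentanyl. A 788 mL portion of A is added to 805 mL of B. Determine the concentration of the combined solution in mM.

5.81 mM

C_A = 161 mM / 50 = 3.22 mM.
C_mix = (C_A·V_A + C_B·V_B)/(V_A + V_B) = (3.22×788 + 8.34×805) / 1593 = 5.81 mM.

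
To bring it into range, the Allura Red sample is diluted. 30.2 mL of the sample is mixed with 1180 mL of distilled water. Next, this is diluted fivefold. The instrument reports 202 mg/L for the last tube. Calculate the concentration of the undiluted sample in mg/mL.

Overall dilution factor = 40.07 × 5 = 200.
Original = 202 mg/L × 200 = 4.05 × 10⁴ mg/L = 40.5 mg/mL.

40.5 mg/mL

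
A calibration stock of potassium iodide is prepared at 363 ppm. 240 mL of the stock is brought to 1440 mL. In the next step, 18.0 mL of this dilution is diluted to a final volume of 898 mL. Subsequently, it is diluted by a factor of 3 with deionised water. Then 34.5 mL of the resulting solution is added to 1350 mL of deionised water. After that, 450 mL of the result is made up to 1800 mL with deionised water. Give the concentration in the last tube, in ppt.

Overall dilution factor = 6 × 49.89 × 3 × 40.13 × 4 = 1.44 × 10⁵.
363 ppm / 1.44 × 10⁵ = 2.52 × 10⁻³ ppm = 2520 ppt.

2520 ppt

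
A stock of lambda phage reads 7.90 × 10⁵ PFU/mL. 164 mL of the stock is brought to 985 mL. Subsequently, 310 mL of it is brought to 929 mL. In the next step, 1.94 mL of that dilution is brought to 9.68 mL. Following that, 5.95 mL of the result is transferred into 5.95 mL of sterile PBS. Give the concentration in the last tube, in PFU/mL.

Overall dilution factor = 6.006 × 2.997 × 4.990 × 2 = 180.
7.90 × 10⁵ PFU/mL / 180 = 4400 PFU/mL.

4400 PFU/mL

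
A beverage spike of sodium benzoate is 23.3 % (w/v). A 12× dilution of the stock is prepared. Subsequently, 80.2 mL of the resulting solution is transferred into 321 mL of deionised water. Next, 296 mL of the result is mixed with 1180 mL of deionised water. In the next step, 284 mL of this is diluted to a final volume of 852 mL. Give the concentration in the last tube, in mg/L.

259 mg/L

Overall dilution factor = 12 × 5.002 × 4.986 × 3 = 898.
23.3 % (w/v) / 898 = 0.0259 % (w/v) = 259 mg/L.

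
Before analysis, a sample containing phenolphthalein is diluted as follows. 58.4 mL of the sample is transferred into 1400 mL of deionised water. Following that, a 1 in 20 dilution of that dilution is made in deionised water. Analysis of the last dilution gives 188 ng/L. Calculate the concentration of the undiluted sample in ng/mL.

Overall dilution factor = 24.97 × 20 = 499.
Original = 188 ng/L × 499 = 9.39 × 10⁴ ng/L = 93.9 ng/mL.

93.9 ng/mL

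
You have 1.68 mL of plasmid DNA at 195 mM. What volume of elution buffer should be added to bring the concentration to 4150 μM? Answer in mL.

4150 μM = 4.15 mM.
V₂ = C₁V₁/C₂ = 195 × 1.68 / 4.15 = 78.9 mL.
Diluent to add = V₂ − V₁ = 78.9 − 1.68 = 77.3 mL.

77.3 mL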